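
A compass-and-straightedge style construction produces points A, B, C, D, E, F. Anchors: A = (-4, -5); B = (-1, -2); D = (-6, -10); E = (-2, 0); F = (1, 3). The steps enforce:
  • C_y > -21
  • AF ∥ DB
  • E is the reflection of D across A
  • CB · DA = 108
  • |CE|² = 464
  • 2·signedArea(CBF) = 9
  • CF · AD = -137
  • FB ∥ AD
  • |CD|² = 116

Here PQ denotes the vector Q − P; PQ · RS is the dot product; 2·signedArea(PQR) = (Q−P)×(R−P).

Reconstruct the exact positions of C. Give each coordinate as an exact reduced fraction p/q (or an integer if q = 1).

1. C_x = -10  [2·signedArea(CBF) = 9 ∩ CF · AD = -137]
2. C_y = -20  [2·signedArea(CBF) = 9 ∩ CF · AD = -137]
   → C = (-10, -20)

C = (-10, -20)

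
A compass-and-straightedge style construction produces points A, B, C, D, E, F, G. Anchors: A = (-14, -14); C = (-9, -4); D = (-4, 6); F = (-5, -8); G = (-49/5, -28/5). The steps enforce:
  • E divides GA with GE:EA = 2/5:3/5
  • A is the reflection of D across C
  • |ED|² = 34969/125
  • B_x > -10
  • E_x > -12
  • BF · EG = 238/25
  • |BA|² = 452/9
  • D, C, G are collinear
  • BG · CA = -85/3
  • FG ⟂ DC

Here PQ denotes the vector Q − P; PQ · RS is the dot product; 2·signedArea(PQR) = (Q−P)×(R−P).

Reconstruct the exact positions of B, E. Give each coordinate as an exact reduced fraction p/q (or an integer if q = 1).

B = (-28/3, -26/3)
E = (-287/25, -224/25)

1. B_x = -28/3  [line 5·x + 10·y + 400/3 = 0 ∩ |BA|² = 452/9]
2. B_y = -26/3  [line 5·x + 10·y + 400/3 = 0 ∩ |BA|² = 452/9]
   → B = (-28/3, -26/3)
3. E_x = -287/25  [BF · EG = 238/25 ∩ E divides GA with GE:EA = 2/5:3/5]
4. E_y = -224/25  [BF · EG = 238/25 ∩ E divides GA with GE:EA = 2/5:3/5]
   → E = (-287/25, -224/25)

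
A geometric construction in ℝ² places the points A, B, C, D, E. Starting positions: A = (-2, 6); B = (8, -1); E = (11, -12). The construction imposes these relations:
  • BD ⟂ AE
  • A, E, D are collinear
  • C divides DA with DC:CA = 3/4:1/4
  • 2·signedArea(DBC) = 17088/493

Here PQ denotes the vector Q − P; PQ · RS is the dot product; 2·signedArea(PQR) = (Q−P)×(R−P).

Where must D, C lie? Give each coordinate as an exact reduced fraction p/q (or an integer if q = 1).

C = (-154/493, 1806/493)
D = (2342/493, -1650/493)

1. D_x = 2342/493  [A, E, D are collinear ∩ BD ⟂ AE]
2. D_y = -1650/493  [A, E, D are collinear ∩ BD ⟂ AE]
   → D = (2342/493, -1650/493)
3. C_x = -154/493  [C divides DA with DC:CA = 3/4:1/4]
4. C_y = 1806/493  [C divides DA with DC:CA = 3/4:1/4]
   → C = (-154/493, 1806/493)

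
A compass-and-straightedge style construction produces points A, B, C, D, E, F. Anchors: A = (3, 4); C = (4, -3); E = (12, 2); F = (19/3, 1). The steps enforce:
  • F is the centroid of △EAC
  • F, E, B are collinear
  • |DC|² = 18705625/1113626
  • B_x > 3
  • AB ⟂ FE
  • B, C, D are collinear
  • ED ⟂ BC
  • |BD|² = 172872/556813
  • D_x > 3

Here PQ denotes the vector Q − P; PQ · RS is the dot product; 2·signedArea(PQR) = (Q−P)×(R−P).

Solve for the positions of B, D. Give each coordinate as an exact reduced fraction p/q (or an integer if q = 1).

1. B_x = 1077/298  [F, E, B are collinear ∩ AB ⟂ FE]
2. B_y = 155/298  [F, E, B are collinear ∩ AB ⟂ FE]
   → B = (1077/298, 155/298)
3. D_x = 3957129/1113626  [B, C, D are collinear ∩ ED ⟂ BC]
4. D_y = 1196047/1113626  [B, C, D are collinear ∩ ED ⟂ BC]
   → D = (3957129/1113626, 1196047/1113626)

B = (1077/298, 155/298)
D = (3957129/1113626, 1196047/1113626)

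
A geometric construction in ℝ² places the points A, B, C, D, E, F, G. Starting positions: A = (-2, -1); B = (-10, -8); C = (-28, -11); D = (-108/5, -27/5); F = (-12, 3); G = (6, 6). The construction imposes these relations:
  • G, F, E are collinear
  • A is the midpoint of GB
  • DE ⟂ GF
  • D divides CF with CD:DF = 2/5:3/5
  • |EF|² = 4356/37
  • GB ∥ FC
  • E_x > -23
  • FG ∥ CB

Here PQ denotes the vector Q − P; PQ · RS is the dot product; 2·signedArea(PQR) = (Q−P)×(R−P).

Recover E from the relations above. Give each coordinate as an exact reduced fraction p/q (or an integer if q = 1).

E = (-840/37, 45/37)

1. E_x = -840/37  [G, F, E are collinear ∩ DE ⟂ GF]
2. E_y = 45/37  [G, F, E are collinear ∩ DE ⟂ GF]
   → E = (-840/37, 45/37)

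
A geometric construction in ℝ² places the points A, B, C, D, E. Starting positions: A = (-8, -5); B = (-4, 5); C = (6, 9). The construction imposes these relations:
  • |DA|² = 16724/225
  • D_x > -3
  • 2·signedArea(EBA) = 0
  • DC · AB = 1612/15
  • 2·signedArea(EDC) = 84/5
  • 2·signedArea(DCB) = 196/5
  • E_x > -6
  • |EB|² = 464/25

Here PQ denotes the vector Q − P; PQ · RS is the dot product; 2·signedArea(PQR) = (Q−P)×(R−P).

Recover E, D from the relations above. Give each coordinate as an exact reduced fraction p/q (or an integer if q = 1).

1. D_x = -38/15  [DC · AB = 1612/15 ∩ 2·signedArea(DCB) = 196/5]
2. D_y = 5/3  [DC · AB = 1612/15 ∩ 2·signedArea(DCB) = 196/5]
   → D = (-38/15, 5/3)
3. E_x = -28/5  [2·signedArea(EBA) = 0 ∩ 2·signedArea(EDC) = 84/5]
4. E_y = 1  [2·signedArea(EBA) = 0 ∩ 2·signedArea(EDC) = 84/5]
   → E = (-28/5, 1)

D = (-38/15, 5/3)
E = (-28/5, 1)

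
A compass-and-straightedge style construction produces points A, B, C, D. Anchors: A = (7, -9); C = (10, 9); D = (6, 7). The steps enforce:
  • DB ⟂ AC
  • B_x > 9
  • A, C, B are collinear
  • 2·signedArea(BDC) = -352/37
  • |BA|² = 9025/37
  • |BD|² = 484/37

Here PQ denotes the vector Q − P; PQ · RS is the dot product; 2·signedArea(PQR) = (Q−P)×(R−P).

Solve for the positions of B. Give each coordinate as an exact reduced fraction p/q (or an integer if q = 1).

B = (354/37, 237/37)

1. B_x = 354/37  [A, C, B are collinear ∩ DB ⟂ AC]
2. B_y = 237/37  [A, C, B are collinear ∩ DB ⟂ AC]
   → B = (354/37, 237/37)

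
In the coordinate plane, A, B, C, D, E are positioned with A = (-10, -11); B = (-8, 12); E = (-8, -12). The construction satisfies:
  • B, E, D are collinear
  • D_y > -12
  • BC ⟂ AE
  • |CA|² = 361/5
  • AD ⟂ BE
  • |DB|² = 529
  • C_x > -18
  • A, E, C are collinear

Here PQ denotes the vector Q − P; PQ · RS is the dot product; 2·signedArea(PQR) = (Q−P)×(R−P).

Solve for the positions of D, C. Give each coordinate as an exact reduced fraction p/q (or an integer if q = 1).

1. D_x = -8  [B, E, D are collinear ∩ AD ⟂ BE]
2. D_y = -11  [B, E, D are collinear ∩ AD ⟂ BE]
   → D = (-8, -11)
3. C_x = -88/5  [A, E, C are collinear ∩ BC ⟂ AE]
4. C_y = -36/5  [A, E, C are collinear ∩ BC ⟂ AE]
   → C = (-88/5, -36/5)

C = (-88/5, -36/5)
D = (-8, -11)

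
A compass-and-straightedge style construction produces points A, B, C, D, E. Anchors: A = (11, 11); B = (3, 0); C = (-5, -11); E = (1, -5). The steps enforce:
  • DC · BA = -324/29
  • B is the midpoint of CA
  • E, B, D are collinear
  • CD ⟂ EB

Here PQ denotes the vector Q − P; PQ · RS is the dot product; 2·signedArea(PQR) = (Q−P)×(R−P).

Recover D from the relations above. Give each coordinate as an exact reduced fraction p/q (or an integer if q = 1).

1. D_x = -55/29  [E, B, D are collinear ∩ CD ⟂ EB]
2. D_y = -355/29  [E, B, D are collinear ∩ CD ⟂ EB]
   → D = (-55/29, -355/29)

D = (-55/29, -355/29)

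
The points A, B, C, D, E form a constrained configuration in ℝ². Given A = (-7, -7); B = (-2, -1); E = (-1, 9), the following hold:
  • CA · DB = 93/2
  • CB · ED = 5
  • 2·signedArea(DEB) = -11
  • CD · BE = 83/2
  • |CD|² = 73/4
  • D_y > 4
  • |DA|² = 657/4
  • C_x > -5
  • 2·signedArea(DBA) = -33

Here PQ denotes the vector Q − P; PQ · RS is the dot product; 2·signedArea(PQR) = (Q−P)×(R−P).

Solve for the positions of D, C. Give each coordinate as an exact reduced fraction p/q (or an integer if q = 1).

1. D_x = -5/2  [2·signedArea(DBA) = -33 ∩ 2·signedArea(DEB) = -11]
2. D_y = 5  [2·signedArea(DBA) = -33 ∩ 2·signedArea(DEB) = -11]
   → D = (-5/2, 5)
3. C_x = -4  [CA · DB = 93/2 ∩ CD · BE = 83/2]
4. C_y = 1  [CA · DB = 93/2 ∩ CD · BE = 83/2]
   → C = (-4, 1)

C = (-4, 1)
D = (-5/2, 5)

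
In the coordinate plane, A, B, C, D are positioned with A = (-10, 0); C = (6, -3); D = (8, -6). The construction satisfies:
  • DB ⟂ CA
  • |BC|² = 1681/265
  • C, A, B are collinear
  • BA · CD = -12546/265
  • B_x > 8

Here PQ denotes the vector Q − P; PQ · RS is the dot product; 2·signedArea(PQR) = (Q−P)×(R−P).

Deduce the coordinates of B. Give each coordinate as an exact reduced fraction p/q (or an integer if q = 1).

B = (2246/265, -918/265)

1. B_x = 2246/265  [C, A, B are collinear ∩ DB ⟂ CA]
2. B_y = -918/265  [C, A, B are collinear ∩ DB ⟂ CA]
   → B = (2246/265, -918/265)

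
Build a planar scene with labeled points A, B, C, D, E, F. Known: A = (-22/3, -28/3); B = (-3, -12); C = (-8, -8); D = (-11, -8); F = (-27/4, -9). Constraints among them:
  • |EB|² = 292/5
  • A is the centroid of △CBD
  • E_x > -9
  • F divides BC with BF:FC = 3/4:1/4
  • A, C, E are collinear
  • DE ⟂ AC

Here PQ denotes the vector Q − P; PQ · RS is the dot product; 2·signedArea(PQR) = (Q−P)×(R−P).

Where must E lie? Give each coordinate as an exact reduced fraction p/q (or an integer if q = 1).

E = (-43/5, -34/5)

1. E_x = -43/5  [A, C, E are collinear ∩ DE ⟂ AC]
2. E_y = -34/5  [A, C, E are collinear ∩ DE ⟂ AC]
   → E = (-43/5, -34/5)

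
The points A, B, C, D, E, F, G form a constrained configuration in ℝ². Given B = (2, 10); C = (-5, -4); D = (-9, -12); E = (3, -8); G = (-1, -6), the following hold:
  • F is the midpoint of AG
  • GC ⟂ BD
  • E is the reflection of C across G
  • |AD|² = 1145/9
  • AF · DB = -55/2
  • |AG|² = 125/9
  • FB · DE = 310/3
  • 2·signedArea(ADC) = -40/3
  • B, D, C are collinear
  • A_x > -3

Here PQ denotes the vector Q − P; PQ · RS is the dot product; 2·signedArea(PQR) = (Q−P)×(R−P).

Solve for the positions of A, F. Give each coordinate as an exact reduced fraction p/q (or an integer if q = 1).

A = (-8/3, -8/3)
F = (-11/6, -13/3)

1. A_x = -8/3  [line -8·x + 4·y + -32/3 = 0 ∩ |AG|² = 125/9]
2. A_y = -8/3  [line -8·x + 4·y + -32/3 = 0 ∩ |AG|² = 125/9]
   → A = (-8/3, -8/3)
3. F_x = -11/6  [F is the midpoint of AG]
4. F_y = -13/3  [F is the midpoint of AG]
   → F = (-11/6, -13/3)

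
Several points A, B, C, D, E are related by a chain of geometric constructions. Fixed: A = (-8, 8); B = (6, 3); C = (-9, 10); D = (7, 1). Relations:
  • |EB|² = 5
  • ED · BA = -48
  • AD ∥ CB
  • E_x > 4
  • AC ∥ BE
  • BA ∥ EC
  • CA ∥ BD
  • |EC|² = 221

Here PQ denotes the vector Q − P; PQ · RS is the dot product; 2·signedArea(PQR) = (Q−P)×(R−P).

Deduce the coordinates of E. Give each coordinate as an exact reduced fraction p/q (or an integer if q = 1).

E = (5, 5)

1. E_x = 5  [BA ∥ EC ∩ AC ∥ BE]
2. E_y = 5  [BA ∥ EC ∩ AC ∥ BE]
   → E = (5, 5)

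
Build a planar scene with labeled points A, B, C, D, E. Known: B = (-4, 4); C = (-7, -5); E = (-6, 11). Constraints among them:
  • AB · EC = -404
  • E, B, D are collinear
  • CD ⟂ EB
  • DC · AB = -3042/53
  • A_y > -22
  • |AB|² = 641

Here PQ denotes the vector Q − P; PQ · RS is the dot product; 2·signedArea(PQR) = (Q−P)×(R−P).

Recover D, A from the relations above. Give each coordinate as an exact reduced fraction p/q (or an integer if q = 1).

1. D_x = -98/53  [E, B, D are collinear ∩ CD ⟂ EB]
2. D_y = -187/53  [E, B, D are collinear ∩ CD ⟂ EB]
   → D = (-98/53, -187/53)
3. A_x = -8  [AB · EC = -404 ∩ DC · AB = -3042/53]
4. A_y = -21  [AB · EC = -404 ∩ DC · AB = -3042/53]
   → A = (-8, -21)

A = (-8, -21)
D = (-98/53, -187/53)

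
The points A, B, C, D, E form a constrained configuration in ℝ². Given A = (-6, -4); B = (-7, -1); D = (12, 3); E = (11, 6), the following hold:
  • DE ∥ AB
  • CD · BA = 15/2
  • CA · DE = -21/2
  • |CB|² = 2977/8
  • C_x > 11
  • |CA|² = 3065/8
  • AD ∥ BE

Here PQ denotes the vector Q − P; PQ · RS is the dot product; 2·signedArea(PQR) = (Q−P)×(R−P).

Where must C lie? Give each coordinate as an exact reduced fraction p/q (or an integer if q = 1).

C = (45/4, 21/4)

1. C_x = 45/4  [line 1·x + -3·y + 9/2 = 0 ∩ |CB|² = 2977/8]
2. C_y = 21/4  [line 1·x + -3·y + 9/2 = 0 ∩ |CB|² = 2977/8]
   → C = (45/4, 21/4)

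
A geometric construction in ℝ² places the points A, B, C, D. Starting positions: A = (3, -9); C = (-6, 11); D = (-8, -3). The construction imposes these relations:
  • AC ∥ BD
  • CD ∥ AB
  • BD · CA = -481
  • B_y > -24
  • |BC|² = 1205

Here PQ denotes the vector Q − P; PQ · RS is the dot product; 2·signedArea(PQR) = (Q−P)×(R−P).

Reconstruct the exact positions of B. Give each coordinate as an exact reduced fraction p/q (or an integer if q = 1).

B = (1, -23)

1. B_x = 1  [AC ∥ BD ∩ CD ∥ AB]
2. B_y = -23  [AC ∥ BD ∩ CD ∥ AB]
   → B = (1, -23)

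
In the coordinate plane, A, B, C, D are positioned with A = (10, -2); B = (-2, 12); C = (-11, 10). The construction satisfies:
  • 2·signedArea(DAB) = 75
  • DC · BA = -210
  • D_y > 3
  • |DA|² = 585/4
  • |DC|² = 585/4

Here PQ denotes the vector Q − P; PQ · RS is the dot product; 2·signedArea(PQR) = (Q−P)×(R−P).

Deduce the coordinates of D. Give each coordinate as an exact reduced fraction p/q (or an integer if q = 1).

1. D_x = -1/2  [2·signedArea(DAB) = 75 ∩ DC · BA = -210]
2. D_y = 4  [2·signedArea(DAB) = 75 ∩ DC · BA = -210]
   → D = (-1/2, 4)

D = (-1/2, 4)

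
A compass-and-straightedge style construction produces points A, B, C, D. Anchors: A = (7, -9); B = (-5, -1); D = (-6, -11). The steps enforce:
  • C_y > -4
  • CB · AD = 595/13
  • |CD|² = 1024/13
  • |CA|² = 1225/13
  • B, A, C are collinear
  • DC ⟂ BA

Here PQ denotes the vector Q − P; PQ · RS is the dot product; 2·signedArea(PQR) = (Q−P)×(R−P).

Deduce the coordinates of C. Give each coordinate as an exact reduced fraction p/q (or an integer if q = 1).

1. C_x = -14/13  [B, A, C are collinear ∩ DC ⟂ BA]
2. C_y = -47/13  [B, A, C are collinear ∩ DC ⟂ BA]
   → C = (-14/13, -47/13)

C = (-14/13, -47/13)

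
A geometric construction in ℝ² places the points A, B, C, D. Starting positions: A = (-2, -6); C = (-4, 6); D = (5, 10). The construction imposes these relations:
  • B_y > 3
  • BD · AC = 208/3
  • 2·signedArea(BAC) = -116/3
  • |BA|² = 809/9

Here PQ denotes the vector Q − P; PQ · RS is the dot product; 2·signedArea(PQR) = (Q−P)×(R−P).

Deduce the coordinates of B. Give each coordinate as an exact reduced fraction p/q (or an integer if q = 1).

1. B_x = -1/3  [BD · AC = 208/3 ∩ 2·signedArea(BAC) = -116/3]
2. B_y = 10/3  [BD · AC = 208/3 ∩ 2·signedArea(BAC) = -116/3]
   → B = (-1/3, 10/3)

B = (-1/3, 10/3)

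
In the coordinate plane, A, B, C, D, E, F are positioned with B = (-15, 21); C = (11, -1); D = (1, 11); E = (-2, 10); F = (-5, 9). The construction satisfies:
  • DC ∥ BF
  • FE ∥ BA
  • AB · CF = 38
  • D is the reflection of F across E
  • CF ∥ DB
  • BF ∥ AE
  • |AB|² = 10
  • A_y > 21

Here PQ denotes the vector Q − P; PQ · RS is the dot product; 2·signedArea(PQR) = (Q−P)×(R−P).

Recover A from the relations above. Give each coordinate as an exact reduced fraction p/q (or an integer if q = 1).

1. A_x = -12  [BF ∥ AE ∩ FE ∥ BA]
2. A_y = 22  [BF ∥ AE ∩ FE ∥ BA]
   → A = (-12, 22)

A = (-12, 22)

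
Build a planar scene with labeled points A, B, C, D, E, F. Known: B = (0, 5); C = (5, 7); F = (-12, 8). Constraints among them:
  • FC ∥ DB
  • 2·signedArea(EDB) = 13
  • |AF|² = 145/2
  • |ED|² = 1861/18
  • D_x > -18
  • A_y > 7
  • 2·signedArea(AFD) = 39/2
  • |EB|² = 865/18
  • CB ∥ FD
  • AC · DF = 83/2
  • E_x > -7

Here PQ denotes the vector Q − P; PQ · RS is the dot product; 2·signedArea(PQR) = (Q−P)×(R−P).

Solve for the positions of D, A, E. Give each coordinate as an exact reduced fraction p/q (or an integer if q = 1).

A = (-7/2, 15/2)
D = (-17, 6)
E = (-41/6, 37/6)

1. D_x = -17  [FC ∥ DB ∩ CB ∥ FD]
2. D_y = 6  [FC ∥ DB ∩ CB ∥ FD]
   → D = (-17, 6)
3. A_x = -7/2  [AC · DF = 83/2 ∩ 2·signedArea(AFD) = 39/2]
4. A_y = 15/2  [AC · DF = 83/2 ∩ 2·signedArea(AFD) = 39/2]
   → A = (-7/2, 15/2)
5. E_x = -41/6  [line 1·x + 17·y + -98 = 0 ∩ |ED|² = 1861/18]
6. E_y = 37/6  [line 1·x + 17·y + -98 = 0 ∩ |ED|² = 1861/18]
   → E = (-41/6, 37/6)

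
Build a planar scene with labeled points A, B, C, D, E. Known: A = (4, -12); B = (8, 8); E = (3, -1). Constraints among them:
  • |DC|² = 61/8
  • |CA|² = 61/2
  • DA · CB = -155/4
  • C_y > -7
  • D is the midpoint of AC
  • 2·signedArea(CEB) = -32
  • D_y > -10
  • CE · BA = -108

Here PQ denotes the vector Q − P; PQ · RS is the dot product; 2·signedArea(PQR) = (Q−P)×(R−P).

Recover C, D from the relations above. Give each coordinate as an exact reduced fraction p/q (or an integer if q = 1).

1. C_x = 7/2  [2·signedArea(CEB) = -32 ∩ CE · BA = -108]
2. C_y = -13/2  [2·signedArea(CEB) = -32 ∩ CE · BA = -108]
   → C = (7/2, -13/2)
3. D_x = 15/4  [D is the midpoint of AC]
4. D_y = -37/4  [D is the midpoint of AC]
   → D = (15/4, -37/4)

C = (7/2, -13/2)
D = (15/4, -37/4)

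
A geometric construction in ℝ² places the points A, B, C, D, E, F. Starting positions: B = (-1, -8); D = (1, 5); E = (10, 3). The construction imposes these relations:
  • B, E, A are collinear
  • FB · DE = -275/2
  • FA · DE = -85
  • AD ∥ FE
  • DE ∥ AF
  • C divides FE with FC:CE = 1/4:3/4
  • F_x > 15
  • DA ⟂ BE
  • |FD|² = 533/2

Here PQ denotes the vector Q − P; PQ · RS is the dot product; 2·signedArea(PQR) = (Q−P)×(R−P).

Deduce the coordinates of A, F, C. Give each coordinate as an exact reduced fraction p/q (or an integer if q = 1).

A = (13/2, -1/2)
C = (113/8, -9/8)
F = (31/2, -5/2)

1. A_x = 13/2  [B, E, A are collinear ∩ DA ⟂ BE]
2. A_y = -1/2  [B, E, A are collinear ∩ DA ⟂ BE]
   → A = (13/2, -1/2)
3. F_x = 31/2  [AD ∥ FE ∩ DE ∥ AF]
4. F_y = -5/2  [AD ∥ FE ∩ DE ∥ AF]
   → F = (31/2, -5/2)
5. C_x = 113/8  [C divides FE with FC:CE = 1/4:3/4]
6. C_y = -9/8  [C divides FE with FC:CE = 1/4:3/4]
   → C = (113/8, -9/8)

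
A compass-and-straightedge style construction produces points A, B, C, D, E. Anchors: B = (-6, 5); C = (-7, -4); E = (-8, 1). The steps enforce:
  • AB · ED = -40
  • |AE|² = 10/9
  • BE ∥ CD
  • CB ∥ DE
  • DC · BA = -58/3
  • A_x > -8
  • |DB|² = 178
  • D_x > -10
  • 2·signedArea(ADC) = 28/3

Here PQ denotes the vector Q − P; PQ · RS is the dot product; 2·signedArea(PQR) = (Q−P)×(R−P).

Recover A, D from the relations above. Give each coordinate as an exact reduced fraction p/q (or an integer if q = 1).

1. D_x = -9  [CB ∥ DE ∩ BE ∥ CD]
2. D_y = -8  [CB ∥ DE ∩ BE ∥ CD]
   → D = (-9, -8)
3. A_x = -7  [2·signedArea(ADC) = 28/3 ∩ DC · BA = -58/3]
4. A_y = 2/3  [2·signedArea(ADC) = 28/3 ∩ DC · BA = -58/3]
   → A = (-7, 2/3)

A = (-7, 2/3)
D = (-9, -8)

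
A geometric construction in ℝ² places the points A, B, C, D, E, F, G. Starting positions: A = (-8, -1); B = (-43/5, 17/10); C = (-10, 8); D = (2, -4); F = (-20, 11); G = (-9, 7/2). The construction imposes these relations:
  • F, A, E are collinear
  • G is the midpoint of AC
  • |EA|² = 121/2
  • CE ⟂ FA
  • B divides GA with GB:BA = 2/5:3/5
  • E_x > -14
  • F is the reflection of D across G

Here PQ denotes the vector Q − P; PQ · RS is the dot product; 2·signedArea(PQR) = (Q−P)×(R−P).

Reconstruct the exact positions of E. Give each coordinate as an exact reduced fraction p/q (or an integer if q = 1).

1. E_x = -27/2  [F, A, E are collinear ∩ CE ⟂ FA]
2. E_y = 9/2  [F, A, E are collinear ∩ CE ⟂ FA]
   → E = (-27/2, 9/2)

E = (-27/2, 9/2)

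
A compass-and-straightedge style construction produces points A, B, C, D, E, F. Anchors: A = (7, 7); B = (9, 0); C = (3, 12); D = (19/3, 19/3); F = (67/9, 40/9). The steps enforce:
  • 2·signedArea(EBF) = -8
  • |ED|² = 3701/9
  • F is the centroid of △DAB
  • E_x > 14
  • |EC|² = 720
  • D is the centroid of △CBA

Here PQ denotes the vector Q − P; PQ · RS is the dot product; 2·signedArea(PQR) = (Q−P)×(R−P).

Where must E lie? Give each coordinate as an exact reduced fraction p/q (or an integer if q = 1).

E = (15, -12)

1. E_x = 15  [line -40/9·x + -14/9·y + 48 = 0 ∩ |ED|² = 3701/9]
2. E_y = -12  [line -40/9·x + -14/9·y + 48 = 0 ∩ |ED|² = 3701/9]
   → E = (15, -12)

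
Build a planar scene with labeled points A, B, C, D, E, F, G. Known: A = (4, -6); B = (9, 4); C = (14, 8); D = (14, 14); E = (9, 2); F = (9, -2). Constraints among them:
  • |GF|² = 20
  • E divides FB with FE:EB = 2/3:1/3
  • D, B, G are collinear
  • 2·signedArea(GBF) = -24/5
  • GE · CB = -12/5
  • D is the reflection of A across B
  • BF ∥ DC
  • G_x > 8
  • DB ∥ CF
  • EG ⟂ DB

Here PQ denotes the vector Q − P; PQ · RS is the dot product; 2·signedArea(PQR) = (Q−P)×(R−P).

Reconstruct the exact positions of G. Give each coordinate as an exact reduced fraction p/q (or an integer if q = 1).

G = (41/5, 12/5)

1. G_x = 41/5  [D, B, G are collinear ∩ EG ⟂ DB]
2. G_y = 12/5  [D, B, G are collinear ∩ EG ⟂ DB]
   → G = (41/5, 12/5)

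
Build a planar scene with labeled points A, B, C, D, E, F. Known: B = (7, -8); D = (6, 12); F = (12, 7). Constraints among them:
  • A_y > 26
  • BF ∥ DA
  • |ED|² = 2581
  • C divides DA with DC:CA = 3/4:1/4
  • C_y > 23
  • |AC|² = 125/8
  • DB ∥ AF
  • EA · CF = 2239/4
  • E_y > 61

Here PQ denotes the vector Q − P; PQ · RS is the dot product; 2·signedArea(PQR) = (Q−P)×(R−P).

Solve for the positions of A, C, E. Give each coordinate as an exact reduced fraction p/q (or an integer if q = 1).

1. A_x = 11  [DB ∥ AF ∩ BF ∥ DA]
2. A_y = 27  [DB ∥ AF ∩ BF ∥ DA]
   → A = (11, 27)
3. C_x = 39/4  [C divides DA with DC:CA = 3/4:1/4]
4. C_y = 93/4  [C divides DA with DC:CA = 3/4:1/4]
   → C = (39/4, 93/4)
5. E_x = 15  [line -9/4·x + 65/4·y + -3895/4 = 0 ∩ |ED|² = 2581]
6. E_y = 62  [line -9/4·x + 65/4·y + -3895/4 = 0 ∩ |ED|² = 2581]
   → E = (15, 62)

A = (11, 27)
C = (39/4, 93/4)
E = (15, 62)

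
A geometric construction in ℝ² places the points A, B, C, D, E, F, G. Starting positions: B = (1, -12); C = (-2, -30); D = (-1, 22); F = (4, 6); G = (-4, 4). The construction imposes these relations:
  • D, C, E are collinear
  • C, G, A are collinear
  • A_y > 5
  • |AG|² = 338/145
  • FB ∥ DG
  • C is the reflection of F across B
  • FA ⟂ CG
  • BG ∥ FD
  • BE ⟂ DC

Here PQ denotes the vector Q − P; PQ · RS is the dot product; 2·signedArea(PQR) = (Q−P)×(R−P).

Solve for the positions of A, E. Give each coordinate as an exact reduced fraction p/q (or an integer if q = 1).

A = (-593/145, 801/145)
E = (-4471/2705, -32322/2705)

1. A_x = -593/145  [C, G, A are collinear ∩ FA ⟂ CG]
2. A_y = 801/145  [C, G, A are collinear ∩ FA ⟂ CG]
   → A = (-593/145, 801/145)
3. E_x = -4471/2705  [D, C, E are collinear ∩ BE ⟂ DC]
4. E_y = -32322/2705  [D, C, E are collinear ∩ BE ⟂ DC]
   → E = (-4471/2705, -32322/2705)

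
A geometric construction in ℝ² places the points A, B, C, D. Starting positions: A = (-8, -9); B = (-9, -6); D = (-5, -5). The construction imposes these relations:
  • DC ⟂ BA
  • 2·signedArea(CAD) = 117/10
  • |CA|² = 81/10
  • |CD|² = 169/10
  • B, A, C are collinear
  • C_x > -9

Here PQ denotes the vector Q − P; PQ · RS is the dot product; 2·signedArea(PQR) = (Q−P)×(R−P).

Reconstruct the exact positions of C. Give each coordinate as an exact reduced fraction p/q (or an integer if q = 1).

C = (-89/10, -63/10)

1. C_x = -89/10  [B, A, C are collinear ∩ DC ⟂ BA]
2. C_y = -63/10  [B, A, C are collinear ∩ DC ⟂ BA]
   → C = (-89/10, -63/10)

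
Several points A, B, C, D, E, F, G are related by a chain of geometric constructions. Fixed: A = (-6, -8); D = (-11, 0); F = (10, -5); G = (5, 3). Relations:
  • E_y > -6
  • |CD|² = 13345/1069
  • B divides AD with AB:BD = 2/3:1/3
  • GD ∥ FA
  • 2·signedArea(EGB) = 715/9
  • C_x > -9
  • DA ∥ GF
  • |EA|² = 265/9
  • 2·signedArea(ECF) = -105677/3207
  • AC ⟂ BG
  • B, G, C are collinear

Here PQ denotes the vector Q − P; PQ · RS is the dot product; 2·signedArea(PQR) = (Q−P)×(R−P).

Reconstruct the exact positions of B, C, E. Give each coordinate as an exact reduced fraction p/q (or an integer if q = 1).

1. B_x = -28/3  [B divides AD with AB:BD = 2/3:1/3]
2. B_y = -8/3  [B divides AD with AB:BD = 2/3:1/3]
   → B = (-28/3, -8/3)
3. C_x = -8845/1069  [B, G, C are collinear ∩ AC ⟂ BG]
4. C_y = -2403/1069  [B, G, C are collinear ∩ AC ⟂ BG]
   → C = (-8845/1069, -2403/1069)
5. E_x = -1523/1069  [2·signedArea(ECF) = -105677/3207 ∩ 2·signedArea(EGB) = 715/9]
6. E_y = -16300/3207  [2·signedArea(ECF) = -105677/3207 ∩ 2·signedArea(EGB) = 715/9]
   → E = (-1523/1069, -16300/3207)

B = (-28/3, -8/3)
C = (-8845/1069, -2403/1069)
E = (-1523/1069, -16300/3207)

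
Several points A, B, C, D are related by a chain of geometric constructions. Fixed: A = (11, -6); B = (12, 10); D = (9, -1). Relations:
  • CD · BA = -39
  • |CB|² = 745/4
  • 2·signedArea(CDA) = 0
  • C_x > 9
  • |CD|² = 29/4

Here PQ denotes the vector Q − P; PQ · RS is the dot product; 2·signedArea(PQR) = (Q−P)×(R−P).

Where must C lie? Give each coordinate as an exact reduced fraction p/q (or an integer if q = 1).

1. C_x = 10  [2·signedArea(CDA) = 0 ∩ CD · BA = -39]
2. C_y = -7/2  [2·signedArea(CDA) = 0 ∩ CD · BA = -39]
   → C = (10, -7/2)

C = (10, -7/2)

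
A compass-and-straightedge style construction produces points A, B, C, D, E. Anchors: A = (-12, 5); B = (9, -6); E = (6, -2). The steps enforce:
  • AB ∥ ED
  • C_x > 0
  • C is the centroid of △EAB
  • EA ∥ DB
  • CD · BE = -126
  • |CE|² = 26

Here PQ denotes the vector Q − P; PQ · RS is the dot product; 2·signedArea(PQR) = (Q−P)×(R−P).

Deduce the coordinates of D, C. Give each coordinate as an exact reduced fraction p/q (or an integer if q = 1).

C = (1, -1)
D = (27, -13)

1. D_x = 27  [EA ∥ DB ∩ AB ∥ ED]
2. D_y = -13  [EA ∥ DB ∩ AB ∥ ED]
   → D = (27, -13)
3. C_x = 1  [C is the centroid of △EAB]
4. C_y = -1  [C is the centroid of △EAB]
   → C = (1, -1)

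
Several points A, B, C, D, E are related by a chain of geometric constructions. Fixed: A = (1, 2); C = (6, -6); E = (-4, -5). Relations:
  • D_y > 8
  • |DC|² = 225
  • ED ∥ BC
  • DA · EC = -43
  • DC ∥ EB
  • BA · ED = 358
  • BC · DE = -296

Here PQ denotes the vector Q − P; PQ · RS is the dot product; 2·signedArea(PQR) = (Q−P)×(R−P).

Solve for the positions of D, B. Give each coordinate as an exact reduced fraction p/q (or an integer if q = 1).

B = (-4, -20)
D = (6, 9)

1. D_x = 6  [line -10·x + 1·y + 51 = 0 ∩ |DC|² = 225]
2. D_y = 9  [line -10·x + 1·y + 51 = 0 ∩ |DC|² = 225]
   → D = (6, 9)
3. B_x = -4  [ED ∥ BC ∩ DC ∥ EB]
4. B_y = -20  [ED ∥ BC ∩ DC ∥ EB]
   → B = (-4, -20)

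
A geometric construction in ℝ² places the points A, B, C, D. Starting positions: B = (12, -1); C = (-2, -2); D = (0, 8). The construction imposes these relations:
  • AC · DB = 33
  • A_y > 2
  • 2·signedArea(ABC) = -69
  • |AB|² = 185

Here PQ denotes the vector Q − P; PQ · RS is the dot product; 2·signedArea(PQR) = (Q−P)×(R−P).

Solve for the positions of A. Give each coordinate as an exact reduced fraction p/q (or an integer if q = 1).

1. A_x = -1  [2·signedArea(ABC) = -69 ∩ AC · DB = 33]
2. A_y = 3  [2·signedArea(ABC) = -69 ∩ AC · DB = 33]
   → A = (-1, 3)

A = (-1, 3)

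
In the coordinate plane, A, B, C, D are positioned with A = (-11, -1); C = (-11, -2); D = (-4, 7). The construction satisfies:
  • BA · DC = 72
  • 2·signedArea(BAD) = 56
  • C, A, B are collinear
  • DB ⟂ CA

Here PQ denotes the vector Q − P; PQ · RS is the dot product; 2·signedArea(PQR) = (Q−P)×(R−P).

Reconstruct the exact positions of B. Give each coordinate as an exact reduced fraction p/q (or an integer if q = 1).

B = (-11, 7)

1. B_x = -11  [C, A, B are collinear ∩ DB ⟂ CA]
2. B_y = 7  [C, A, B are collinear ∩ DB ⟂ CA]
   → B = (-11, 7)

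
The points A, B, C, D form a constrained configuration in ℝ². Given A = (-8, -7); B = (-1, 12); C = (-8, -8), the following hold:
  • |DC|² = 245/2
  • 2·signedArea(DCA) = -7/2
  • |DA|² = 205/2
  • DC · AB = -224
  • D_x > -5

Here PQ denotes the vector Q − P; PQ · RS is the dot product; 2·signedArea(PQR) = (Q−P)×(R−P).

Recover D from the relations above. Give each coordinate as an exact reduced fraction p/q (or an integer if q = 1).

D = (-9/2, 5/2)

1. D_x = -9/2  [2·signedArea(DCA) = -7/2 ∩ DC · AB = -224]
2. D_y = 5/2  [2·signedArea(DCA) = -7/2 ∩ DC · AB = -224]
   → D = (-9/2, 5/2)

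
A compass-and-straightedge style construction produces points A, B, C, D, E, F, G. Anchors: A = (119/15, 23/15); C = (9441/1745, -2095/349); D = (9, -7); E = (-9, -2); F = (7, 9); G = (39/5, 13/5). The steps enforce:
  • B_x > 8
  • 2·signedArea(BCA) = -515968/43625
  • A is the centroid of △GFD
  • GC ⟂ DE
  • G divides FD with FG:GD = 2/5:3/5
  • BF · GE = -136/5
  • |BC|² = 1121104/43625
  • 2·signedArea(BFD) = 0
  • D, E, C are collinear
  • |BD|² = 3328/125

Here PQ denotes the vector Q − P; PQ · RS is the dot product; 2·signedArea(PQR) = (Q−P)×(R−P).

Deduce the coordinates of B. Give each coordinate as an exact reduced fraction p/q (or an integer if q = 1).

1. B_x = 209/25  [2·signedArea(BFD) = 0 ∩ 2·signedArea(BCA) = -515968/43625]
2. B_y = -47/25  [2·signedArea(BFD) = 0 ∩ 2·signedArea(BCA) = -515968/43625]
   → B = (209/25, -47/25)

B = (209/25, -47/25)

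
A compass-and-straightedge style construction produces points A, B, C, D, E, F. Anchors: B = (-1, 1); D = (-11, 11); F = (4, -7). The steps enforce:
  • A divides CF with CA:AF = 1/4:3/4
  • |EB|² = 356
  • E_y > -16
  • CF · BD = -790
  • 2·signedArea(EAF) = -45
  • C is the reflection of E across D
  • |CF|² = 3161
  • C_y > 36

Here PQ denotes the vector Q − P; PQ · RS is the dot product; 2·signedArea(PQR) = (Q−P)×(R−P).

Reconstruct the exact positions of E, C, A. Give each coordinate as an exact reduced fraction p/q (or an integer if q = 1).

A = (-89/4, 26)
C = (-31, 37)
E = (9, -15)

1. C_x = -31  [line 10·x + -10·y + 680 = 0 ∩ |CF|² = 3161]
2. C_y = 37  [line 10·x + -10·y + 680 = 0 ∩ |CF|² = 3161]
   → C = (-31, 37)
3. A_x = -89/4  [A divides CF with CA:AF = 1/4:3/4]
4. A_y = 26  [A divides CF with CA:AF = 1/4:3/4]
   → A = (-89/4, 26)
5. E_x = 9  [2·signedArea(EAF) = -45 ∩ C is the reflection of E across D]
6. E_y = -15  [2·signedArea(EAF) = -45 ∩ C is the reflection of E across D]
   → E = (9, -15)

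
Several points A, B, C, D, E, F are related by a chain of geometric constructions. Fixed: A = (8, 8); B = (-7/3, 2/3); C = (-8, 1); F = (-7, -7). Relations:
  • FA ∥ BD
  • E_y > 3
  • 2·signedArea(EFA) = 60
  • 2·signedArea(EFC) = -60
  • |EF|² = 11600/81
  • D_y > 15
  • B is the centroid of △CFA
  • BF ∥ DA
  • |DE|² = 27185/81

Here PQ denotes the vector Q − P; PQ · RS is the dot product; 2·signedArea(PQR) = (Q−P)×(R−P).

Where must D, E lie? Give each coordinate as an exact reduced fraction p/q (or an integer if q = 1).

D = (38/3, 47/3)
E = (-7/9, 29/9)

1. D_x = 38/3  [BF ∥ DA ∩ FA ∥ BD]
2. D_y = 47/3  [BF ∥ DA ∩ FA ∥ BD]
   → D = (38/3, 47/3)
3. E_x = -7/9  [2·signedArea(EFA) = 60 ∩ 2·signedArea(EFC) = -60]
4. E_y = 29/9  [2·signedArea(EFA) = 60 ∩ 2·signedArea(EFC) = -60]
   → E = (-7/9, 29/9)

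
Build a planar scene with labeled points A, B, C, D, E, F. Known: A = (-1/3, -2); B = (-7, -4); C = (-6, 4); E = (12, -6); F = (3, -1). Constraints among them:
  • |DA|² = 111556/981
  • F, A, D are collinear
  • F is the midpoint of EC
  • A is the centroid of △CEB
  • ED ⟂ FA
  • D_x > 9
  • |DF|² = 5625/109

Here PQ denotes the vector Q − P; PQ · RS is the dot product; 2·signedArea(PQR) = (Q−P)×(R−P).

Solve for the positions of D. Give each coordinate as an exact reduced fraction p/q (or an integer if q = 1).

D = (1077/109, 116/109)

1. D_x = 1077/109  [F, A, D are collinear ∩ ED ⟂ FA]
2. D_y = 116/109  [F, A, D are collinear ∩ ED ⟂ FA]
   → D = (1077/109, 116/109)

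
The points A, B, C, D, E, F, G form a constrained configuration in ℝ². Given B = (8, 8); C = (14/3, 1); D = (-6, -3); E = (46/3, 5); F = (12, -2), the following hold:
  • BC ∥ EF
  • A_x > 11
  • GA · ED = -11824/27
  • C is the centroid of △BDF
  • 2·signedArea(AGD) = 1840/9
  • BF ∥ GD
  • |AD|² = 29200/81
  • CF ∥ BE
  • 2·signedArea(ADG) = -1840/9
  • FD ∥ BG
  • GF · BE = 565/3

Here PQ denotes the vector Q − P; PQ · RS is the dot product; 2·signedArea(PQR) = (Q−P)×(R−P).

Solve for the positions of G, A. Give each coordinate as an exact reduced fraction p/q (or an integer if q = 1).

1. G_x = -10  [BF ∥ GD ∩ FD ∥ BG]
2. G_y = 7  [BF ∥ GD ∩ FD ∥ BG]
   → G = (-10, 7)
3. A_x = 106/9  [2·signedArea(ADG) = -1840/9 ∩ GA · ED = -11824/27]
4. A_y = 11/3  [2·signedArea(ADG) = -1840/9 ∩ GA · ED = -11824/27]
   → A = (106/9, 11/3)

A = (106/9, 11/3)
G = (-10, 7)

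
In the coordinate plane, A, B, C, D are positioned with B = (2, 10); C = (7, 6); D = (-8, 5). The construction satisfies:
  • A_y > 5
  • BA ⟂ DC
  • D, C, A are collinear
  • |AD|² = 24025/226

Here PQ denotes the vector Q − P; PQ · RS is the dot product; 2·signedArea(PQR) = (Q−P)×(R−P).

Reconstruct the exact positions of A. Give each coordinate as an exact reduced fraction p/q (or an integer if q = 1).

1. A_x = 517/226  [D, C, A are collinear ∩ BA ⟂ DC]
2. A_y = 1285/226  [D, C, A are collinear ∩ BA ⟂ DC]
   → A = (517/226, 1285/226)

A = (517/226, 1285/226)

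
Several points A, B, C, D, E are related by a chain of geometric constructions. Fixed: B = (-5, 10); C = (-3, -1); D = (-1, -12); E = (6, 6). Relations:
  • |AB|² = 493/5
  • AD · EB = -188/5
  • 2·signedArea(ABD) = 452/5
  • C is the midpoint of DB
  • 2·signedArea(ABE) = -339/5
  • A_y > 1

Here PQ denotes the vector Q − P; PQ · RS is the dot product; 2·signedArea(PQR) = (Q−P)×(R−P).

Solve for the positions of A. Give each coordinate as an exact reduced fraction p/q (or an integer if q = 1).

A = (3/5, 9/5)

1. A_x = 3/5  [2·signedArea(ABE) = -339/5 ∩ AD · EB = -188/5]
2. A_y = 9/5  [2·signedArea(ABE) = -339/5 ∩ AD · EB = -188/5]
   → A = (3/5, 9/5)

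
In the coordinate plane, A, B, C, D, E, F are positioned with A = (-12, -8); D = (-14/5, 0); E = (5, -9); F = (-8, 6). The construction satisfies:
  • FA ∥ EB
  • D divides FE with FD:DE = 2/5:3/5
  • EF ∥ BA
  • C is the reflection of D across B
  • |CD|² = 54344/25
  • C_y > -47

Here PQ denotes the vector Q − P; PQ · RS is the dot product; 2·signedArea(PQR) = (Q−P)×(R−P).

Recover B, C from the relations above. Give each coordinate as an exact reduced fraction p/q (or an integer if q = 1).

B = (1, -23)
C = (24/5, -46)

1. B_x = 1  [EF ∥ BA ∩ FA ∥ EB]
2. B_y = -23  [EF ∥ BA ∩ FA ∥ EB]
   → B = (1, -23)
3. C_x = 24/5  [C is the reflection of D across B]
4. C_y = -46  [C is the reflection of D across B]
   → C = (24/5, -46)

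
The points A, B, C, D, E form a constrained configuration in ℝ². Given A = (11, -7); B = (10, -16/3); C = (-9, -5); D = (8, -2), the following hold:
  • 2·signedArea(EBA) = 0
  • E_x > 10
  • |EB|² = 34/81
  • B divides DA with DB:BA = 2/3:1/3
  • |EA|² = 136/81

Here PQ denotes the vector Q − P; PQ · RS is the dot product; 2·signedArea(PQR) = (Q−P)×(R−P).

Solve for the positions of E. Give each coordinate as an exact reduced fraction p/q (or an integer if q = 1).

1. E_x = 31/3  [line 5/3·x + 1·y + -34/3 = 0 ∩ |EB|² = 34/81]
2. E_y = -53/9  [line 5/3·x + 1·y + -34/3 = 0 ∩ |EB|² = 34/81]
   → E = (31/3, -53/9)

E = (31/3, -53/9)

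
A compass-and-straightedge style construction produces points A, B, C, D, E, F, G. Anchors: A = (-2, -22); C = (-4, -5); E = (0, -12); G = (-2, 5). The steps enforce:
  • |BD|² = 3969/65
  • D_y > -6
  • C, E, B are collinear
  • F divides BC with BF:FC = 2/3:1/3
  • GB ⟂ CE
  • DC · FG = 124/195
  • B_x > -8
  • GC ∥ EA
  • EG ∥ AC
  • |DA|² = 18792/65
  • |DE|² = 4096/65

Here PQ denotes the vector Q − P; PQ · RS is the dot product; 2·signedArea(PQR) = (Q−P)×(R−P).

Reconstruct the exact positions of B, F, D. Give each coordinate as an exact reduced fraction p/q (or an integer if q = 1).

1. B_x = -508/65  [C, E, B are collinear ∩ GB ⟂ CE]
2. B_y = 109/65  [C, E, B are collinear ∩ GB ⟂ CE]
   → B = (-508/65, 109/65)
3. F_x = -1028/195  [F divides BC with BF:FC = 2/3:1/3]
4. F_y = -541/195  [F divides BC with BF:FC = 2/3:1/3]
   → F = (-1028/195, -541/195)
5. D_x = -256/65  [line -638/195·x + -1516/195·y + -10256/195 = 0 ∩ |DA|² = 18792/65]
6. D_y = -332/65  [line -638/195·x + -1516/195·y + -10256/195 = 0 ∩ |DA|² = 18792/65]
   → D = (-256/65, -332/65)

B = (-508/65, 109/65)
D = (-256/65, -332/65)
F = (-1028/195, -541/195)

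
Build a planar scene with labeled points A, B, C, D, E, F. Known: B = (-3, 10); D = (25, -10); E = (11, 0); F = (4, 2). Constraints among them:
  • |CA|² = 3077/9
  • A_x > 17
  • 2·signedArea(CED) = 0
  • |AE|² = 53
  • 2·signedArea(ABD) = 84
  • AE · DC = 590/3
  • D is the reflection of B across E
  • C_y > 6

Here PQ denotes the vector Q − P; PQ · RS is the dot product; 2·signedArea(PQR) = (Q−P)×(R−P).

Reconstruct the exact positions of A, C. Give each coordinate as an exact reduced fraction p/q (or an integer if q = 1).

1. A_x = 18  [line 20·x + 28·y + -304 = 0 ∩ |AE|² = 53]
2. A_y = -2  [line 20·x + 28·y + -304 = 0 ∩ |AE|² = 53]
   → A = (18, -2)
3. C_x = 5/3  [2·signedArea(CED) = 0 ∩ AE · DC = 590/3]
4. C_y = 20/3  [2·signedArea(CED) = 0 ∩ AE · DC = 590/3]
   → C = (5/3, 20/3)

A = (18, -2)
C = (5/3, 20/3)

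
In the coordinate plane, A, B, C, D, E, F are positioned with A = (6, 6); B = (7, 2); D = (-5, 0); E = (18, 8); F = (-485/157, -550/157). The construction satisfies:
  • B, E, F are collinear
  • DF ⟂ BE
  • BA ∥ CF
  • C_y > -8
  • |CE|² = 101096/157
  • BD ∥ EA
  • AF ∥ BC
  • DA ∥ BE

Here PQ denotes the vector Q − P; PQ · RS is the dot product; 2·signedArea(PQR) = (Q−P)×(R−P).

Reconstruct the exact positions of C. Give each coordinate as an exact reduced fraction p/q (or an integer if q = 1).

1. C_x = -328/157  [BA ∥ CF ∩ AF ∥ BC]
2. C_y = -1178/157  [BA ∥ CF ∩ AF ∥ BC]
   → C = (-328/157, -1178/157)

C = (-328/157, -1178/157)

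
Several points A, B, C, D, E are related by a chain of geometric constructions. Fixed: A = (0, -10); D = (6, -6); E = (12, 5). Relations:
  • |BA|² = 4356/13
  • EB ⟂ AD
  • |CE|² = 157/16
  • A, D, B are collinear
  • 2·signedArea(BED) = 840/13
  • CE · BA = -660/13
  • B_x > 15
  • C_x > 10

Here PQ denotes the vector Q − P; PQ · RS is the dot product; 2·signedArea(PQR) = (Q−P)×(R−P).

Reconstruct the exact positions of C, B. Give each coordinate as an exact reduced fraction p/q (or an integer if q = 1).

B = (198/13, 2/13)
C = (21/2, 9/4)

1. B_x = 198/13  [A, D, B are collinear ∩ EB ⟂ AD]
2. B_y = 2/13  [A, D, B are collinear ∩ EB ⟂ AD]
   → B = (198/13, 2/13)
3. C_x = 21/2  [line 198/13·x + 132/13·y + -2376/13 = 0 ∩ |CE|² = 157/16]
4. C_y = 9/4  [line 198/13·x + 132/13·y + -2376/13 = 0 ∩ |CE|² = 157/16]
   → C = (21/2, 9/4)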